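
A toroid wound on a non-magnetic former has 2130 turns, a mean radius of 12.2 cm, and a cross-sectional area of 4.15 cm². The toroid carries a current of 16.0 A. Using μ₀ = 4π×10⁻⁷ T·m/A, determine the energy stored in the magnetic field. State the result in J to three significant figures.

L = μ₀N²A/(2πR) = (4π×10⁻⁷)(2130)²(4.150×10^-4)/(2π×0.122) = 3.087×10^-3 H.
U = ½LI² = ½(3.087×10^-3)(16.0)² = 0.3951 J.

U ≈ 0.395 J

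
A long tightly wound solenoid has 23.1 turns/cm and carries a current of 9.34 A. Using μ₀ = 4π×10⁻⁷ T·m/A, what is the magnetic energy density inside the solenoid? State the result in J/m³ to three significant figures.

B = μ₀nI = (4π×10⁻⁷)(2.310×10^3)(9.34) = 2.711×10^-2 T.
u = B²/(2μ₀) = (2.711×10^-2)²/(2×4π×10⁻⁷) = 292.48 J/m³.

u ≈ 292 J/m³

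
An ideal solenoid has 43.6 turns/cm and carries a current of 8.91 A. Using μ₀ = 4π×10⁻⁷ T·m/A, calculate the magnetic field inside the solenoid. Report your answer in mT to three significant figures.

B ≈ 48.8 mT

Inside a long solenoid, B = μ₀nI.
B = (4π×10⁻⁷)(4.360×10^3 m⁻¹)(8.91 A) = 4.882×10^-2 T.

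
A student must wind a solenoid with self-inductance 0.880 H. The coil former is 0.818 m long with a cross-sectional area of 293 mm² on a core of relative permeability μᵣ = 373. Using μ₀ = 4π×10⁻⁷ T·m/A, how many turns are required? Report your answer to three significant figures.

A = 293 mm² = 2.930×10^-4 m².
From L = μ₀μᵣN²A/ℓ, N = √(Lℓ / (μ₀μᵣA)).
N = √[(0.88)(0.818) / ((4π×10⁻⁷)(373)×2.930×10^-4)] = √(5.241×10^6) ≈ 2289.4.

N ≈ 2290 turns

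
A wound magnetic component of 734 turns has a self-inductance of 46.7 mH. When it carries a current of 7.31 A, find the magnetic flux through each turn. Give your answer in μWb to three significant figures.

Φ_B ≈ 465 μWb

From L = NΦ_B/I, the flux per turn is Φ_B = LI/N.
Φ_B = (4.670×10^-2 H)(7.31 A)/734 = 4.651×10^-4 Wb.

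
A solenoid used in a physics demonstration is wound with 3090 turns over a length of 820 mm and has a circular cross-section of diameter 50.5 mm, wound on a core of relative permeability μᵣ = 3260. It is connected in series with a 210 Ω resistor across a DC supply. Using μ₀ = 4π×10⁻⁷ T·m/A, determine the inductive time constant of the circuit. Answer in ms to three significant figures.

τ ≈ 455 ms

A = π(d/2)² = π(2.525×10^-2 m)² = 2.003×10^-3 m².
L = μ₀μᵣN²A/ℓ = (4π×10⁻⁷)(3260)(3090)²(2.003×10^-3)/(0.82) = 95.54 H.
τ = L/R = (95.54)/(210) = 0.455 s.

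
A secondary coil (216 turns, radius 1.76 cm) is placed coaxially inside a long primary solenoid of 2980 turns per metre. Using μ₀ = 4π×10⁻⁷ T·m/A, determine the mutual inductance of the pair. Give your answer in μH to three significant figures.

The outer solenoid produces a uniform field B₁ = μ₀n₁I₁ across the inner coil,
so the flux linkage is N₂Φ = N₂B₁A₂ = μ₀n₁N₂A₂·I₁, giving M = μ₀n₁N₂A₂.
A₂ = πr² = π(1.760×10^-2 m)² = 9.731×10^-4 m².
M = (4π×10⁻⁷)(2980)(216)(9.731×10^-4) = 7.871×10^-4 H.

M ≈ 787 μH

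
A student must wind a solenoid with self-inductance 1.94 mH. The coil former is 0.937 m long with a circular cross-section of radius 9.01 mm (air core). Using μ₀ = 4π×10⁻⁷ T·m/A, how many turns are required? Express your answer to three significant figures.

N ≈ 2380 turns

A = πr² = π(9.010×10^-3 m)² = 2.550×10^-4 m².
From L = μ₀N²A/ℓ, N = √(Lℓ / (μ₀A)).
N = √[(1.940×10^-3)(0.937) / ((4π×10⁻⁷)×2.550×10^-4)] = √(5.672×10^6) ≈ 2381.6.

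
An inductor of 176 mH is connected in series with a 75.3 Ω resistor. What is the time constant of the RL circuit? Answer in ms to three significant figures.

τ = L/R = (0.176 H)/(75.3 Ω) = 2.337×10^-3 s.

τ ≈ 2.34 ms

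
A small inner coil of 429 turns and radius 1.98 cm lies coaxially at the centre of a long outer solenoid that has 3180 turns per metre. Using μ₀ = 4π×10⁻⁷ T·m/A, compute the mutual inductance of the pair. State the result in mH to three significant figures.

M ≈ 2.11 mH

The outer solenoid produces a uniform field B₁ = μ₀n₁I₁ across the inner coil,
so the flux linkage is N₂Φ = N₂B₁A₂ = μ₀n₁N₂A₂·I₁, giving M = μ₀n₁N₂A₂.
A₂ = πr² = π(1.980×10^-2 m)² = 1.232×10^-3 m².
M = (4π×10⁻⁷)(3180)(429)(1.232×10^-3) = 2.111×10^-3 H.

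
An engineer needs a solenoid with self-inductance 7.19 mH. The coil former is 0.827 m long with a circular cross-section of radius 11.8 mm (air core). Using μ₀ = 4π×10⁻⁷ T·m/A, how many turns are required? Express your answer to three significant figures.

N ≈ 3290 turns

A = πr² = π(1.180×10^-2 m)² = 4.374×10^-4 m².
From L = μ₀N²A/ℓ, N = √(Lℓ / (μ₀A)).
N = √[(7.190×10^-3)(0.827) / ((4π×10⁻⁷)×4.374×10^-4)] = √(1.082×10^7) ≈ 3288.9.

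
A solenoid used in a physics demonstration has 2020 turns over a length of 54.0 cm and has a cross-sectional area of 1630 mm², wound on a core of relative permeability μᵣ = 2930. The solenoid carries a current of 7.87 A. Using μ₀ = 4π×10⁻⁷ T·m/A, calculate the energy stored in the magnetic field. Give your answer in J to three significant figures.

U ≈ 1400 J

A = 1630 mm² = 1.630×10^-3 m².
L = μ₀μᵣN²A/ℓ = (4π×10⁻⁷)(2930)(2020)²(1.630×10^-3)/(0.54) = 45.3497 H.
U = ½LI² = ½(45.3497)(7.87)² = 1.404×10^3 J.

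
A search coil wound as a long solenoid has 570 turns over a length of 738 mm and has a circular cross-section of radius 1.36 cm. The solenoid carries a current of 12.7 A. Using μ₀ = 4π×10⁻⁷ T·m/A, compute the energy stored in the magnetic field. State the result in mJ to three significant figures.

A = πr² = π(1.360×10^-2 m)² = 5.811×10^-4 m².
L = μ₀N²A/ℓ = (4π×10⁻⁷)(570)²(5.811×10^-4)/(0.738) = 3.2146×10^-4 H.
U = ½LI² = ½(3.2146×10^-4)(12.7)² = 2.592×10^-2 J.

U ≈ 25.9 mJ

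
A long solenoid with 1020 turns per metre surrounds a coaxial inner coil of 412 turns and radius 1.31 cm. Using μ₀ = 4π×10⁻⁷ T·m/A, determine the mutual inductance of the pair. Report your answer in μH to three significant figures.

The outer solenoid produces a uniform field B₁ = μ₀n₁I₁ across the inner coil,
so the flux linkage is N₂Φ = N₂B₁A₂ = μ₀n₁N₂A₂·I₁, giving M = μ₀n₁N₂A₂.
A₂ = πr² = π(1.310×10^-2 m)² = 5.391×10^-4 m².
M = (4π×10⁻⁷)(1020)(412)(5.391×10^-4) = 2.847×10^-4 H.

M ≈ 285 μH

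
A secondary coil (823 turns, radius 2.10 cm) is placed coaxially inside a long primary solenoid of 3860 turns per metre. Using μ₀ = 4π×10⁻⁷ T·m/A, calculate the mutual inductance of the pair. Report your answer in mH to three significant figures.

M ≈ 5.53 mH

The outer solenoid produces a uniform field B₁ = μ₀n₁I₁ across the inner coil,
so the flux linkage is N₂Φ = N₂B₁A₂ = μ₀n₁N₂A₂·I₁, giving M = μ₀n₁N₂A₂.
A₂ = πr² = π(2.100×10^-2 m)² = 1.385×10^-3 m².
M = (4π×10⁻⁷)(3860)(823)(1.385×10^-3) = 5.531×10^-3 H.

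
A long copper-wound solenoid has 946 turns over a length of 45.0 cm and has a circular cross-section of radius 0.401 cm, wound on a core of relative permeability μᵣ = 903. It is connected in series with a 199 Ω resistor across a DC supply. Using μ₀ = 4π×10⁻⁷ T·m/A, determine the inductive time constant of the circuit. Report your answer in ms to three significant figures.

τ ≈ 0.573 ms

A = πr² = π(4.010×10^-3 m)² = 5.052×10^-5 m².
L = μ₀μᵣN²A/ℓ = (4π×10⁻⁷)(903)(946)²(5.052×10^-5)/(0.45) = 0.114 H.
τ = L/R = (0.114)/(199) = 5.729×10^-4 s.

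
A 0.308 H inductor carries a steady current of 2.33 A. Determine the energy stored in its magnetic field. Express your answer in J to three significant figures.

U ≈ 0.836 J

Stored magnetic energy: U = ½LI².
U = ½(0.308 H)(2.33 A)² = 0.8361 J.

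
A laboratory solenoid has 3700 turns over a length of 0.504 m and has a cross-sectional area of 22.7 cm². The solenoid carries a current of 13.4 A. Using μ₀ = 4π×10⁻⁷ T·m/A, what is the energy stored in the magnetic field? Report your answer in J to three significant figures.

A = 22.7 cm² = 2.270×10^-3 m².
L = μ₀N²A/ℓ = (4π×10⁻⁷)(3700)²(2.270×10^-3)/(0.504) = 7.748×10^-2 H.
U = ½LI² = ½(7.748×10^-2)(13.4)² = 6.956 J.

U ≈ 6.96 J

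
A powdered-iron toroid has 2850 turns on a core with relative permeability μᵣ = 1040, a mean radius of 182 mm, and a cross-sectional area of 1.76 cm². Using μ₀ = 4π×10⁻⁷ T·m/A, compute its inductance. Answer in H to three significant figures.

For a thin toroid, L = μ₀μᵣN²A/(2πR).
L = (4π×10⁻⁷)(1040)(2850)²(1.760×10^-4) / (2π×0.182 m) = 1.634 H.

L ≈ 1.63 H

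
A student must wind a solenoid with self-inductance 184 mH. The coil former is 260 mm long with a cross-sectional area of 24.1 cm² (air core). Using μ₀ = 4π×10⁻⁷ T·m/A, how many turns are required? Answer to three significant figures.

N ≈ 3970 turns

A = 24.1 cm² = 2.410×10^-3 m².
From L = μ₀N²A/ℓ, N = √(Lℓ / (μ₀A)).
N = √[(0.184)(0.26) / ((4π×10⁻⁷)×2.410×10^-3)] = √(1.580×10^7) ≈ 3974.5.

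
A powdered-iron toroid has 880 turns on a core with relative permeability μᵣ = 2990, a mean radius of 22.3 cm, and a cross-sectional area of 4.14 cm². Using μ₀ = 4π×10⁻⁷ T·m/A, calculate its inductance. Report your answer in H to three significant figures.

L ≈ 0.860 H

For a thin toroid, L = μ₀μᵣN²A/(2πR).
L = (4π×10⁻⁷)(2990)(880)²(4.140×10^-4) / (2π×0.223 m) = 0.8597 H.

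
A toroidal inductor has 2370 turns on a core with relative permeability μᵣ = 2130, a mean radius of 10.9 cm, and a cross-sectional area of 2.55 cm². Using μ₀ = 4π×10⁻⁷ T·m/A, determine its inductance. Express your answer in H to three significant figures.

L ≈ 5.60 H

For a thin toroid, L = μ₀μᵣN²A/(2πR).
L = (4π×10⁻⁷)(2130)(2370)²(2.550×10^-4) / (2π×0.109 m) = 5.598 H.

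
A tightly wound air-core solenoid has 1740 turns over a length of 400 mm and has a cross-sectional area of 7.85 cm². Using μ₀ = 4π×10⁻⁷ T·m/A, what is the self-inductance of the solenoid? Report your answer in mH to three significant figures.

L ≈ 7.47 mH

A = 7.85 cm² = 7.850×10^-4 m².
For a long solenoid, L = μ₀N²A/ℓ.
L = (4π×10⁻⁷)(1740)²(7.850×10^-4)/(0.4 m) = 7.467×10^-3 H.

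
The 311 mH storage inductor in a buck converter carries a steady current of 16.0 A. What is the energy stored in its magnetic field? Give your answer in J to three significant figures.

Stored magnetic energy: U = ½LI².
U = ½(0.311 H)(16.0 A)² = 39.81 J.

U ≈ 39.8 J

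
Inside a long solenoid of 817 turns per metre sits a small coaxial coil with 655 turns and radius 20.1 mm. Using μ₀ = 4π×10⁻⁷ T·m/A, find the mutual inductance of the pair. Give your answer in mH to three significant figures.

M ≈ 0.854 mH

The outer solenoid produces a uniform field B₁ = μ₀n₁I₁ across the inner coil,
so the flux linkage is N₂Φ = N₂B₁A₂ = μ₀n₁N₂A₂·I₁, giving M = μ₀n₁N₂A₂.
A₂ = πr² = π(2.010×10^-2 m)² = 1.269×10^-3 m².
M = (4π×10⁻⁷)(817)(655)(1.269×10^-3) = 8.535×10^-4 H.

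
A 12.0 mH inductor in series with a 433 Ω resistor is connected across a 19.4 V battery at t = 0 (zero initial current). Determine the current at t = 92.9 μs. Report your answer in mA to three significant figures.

τ = L/R = 1.200×10^-2/433 = 2.771×10^-5 s; final current I_∞ = ε/R = 19.4/433 = 4.480×10^-2 A.
I(t) = I_∞(1 − e^(−t/τ)) with t/τ = 3.352.
I = (4.480×10^-2)(1 − e^(−3.352)) = 4.324×10^-2 A.

I ≈ 43.2 mA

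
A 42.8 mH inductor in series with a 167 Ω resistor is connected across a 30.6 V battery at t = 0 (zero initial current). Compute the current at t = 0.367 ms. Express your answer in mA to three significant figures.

τ = L/R = 4.280×10^-2/167 = 2.563×10^-4 s; final current I_∞ = ε/R = 30.6/167 = 0.1832 A.
I(t) = I_∞(1 − e^(−t/τ)) with t/τ = 1.432.
I = (0.1832)(1 − e^(−1.432)) = 0.13947 A.

I ≈ 139 mA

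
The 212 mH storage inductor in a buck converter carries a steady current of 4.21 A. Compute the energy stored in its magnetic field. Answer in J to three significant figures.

U ≈ 1.88 J

Stored magnetic energy: U = ½LI².
U = ½(0.212 H)(4.21 A)² = 1.879 J.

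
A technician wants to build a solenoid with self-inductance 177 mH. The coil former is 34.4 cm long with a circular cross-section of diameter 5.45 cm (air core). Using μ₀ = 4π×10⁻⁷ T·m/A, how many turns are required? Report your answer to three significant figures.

N ≈ 4560 turns

A = π(d/2)² = π(2.725×10^-2 m)² = 2.333×10^-3 m².
From L = μ₀N²A/ℓ, N = √(Lℓ / (μ₀A)).
N = √[(0.177)(0.344) / ((4π×10⁻⁷)×2.333×10^-3)] = √(2.077×10^7) ≈ 4557.4.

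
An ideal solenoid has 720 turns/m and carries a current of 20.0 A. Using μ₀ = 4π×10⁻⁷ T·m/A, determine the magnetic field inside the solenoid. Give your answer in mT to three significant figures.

Inside a long solenoid, B = μ₀nI.
B = (4π×10⁻⁷)(720 m⁻¹)(20.0 A) = 1.810×10^-2 T.

B ≈ 18.1 mT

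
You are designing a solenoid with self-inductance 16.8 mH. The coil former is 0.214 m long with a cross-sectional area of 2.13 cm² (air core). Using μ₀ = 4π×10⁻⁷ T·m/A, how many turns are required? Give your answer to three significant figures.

N ≈ 3660 turns

A = 2.13 cm² = 2.130×10^-4 m².
From L = μ₀N²A/ℓ, N = √(Lℓ / (μ₀A)).
N = √[(1.680×10^-2)(0.214) / ((4π×10⁻⁷)×2.130×10^-4)] = √(1.343×10^7) ≈ 3664.9.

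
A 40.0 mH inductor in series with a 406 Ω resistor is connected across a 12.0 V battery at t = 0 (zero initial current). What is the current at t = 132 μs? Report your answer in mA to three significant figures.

I ≈ 21.8 mA

τ = L/R = 4.000×10^-2/406 = 9.852×10^-5 s; final current I_∞ = ε/R = 12.0/406 = 2.956×10^-2 A.
I(t) = I_∞(1 − e^(−t/τ)) with t/τ = 1.340.
I = (2.956×10^-2)(1 − e^(−1.340)) = 2.182×10^-2 A.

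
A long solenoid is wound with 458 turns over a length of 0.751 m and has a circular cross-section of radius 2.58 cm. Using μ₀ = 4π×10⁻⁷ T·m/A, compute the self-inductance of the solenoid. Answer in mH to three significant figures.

L ≈ 0.734 mH

A = πr² = π(2.580×10^-2 m)² = 2.091×10^-3 m².
For a long solenoid, L = μ₀N²A/ℓ.
L = (4π×10⁻⁷)(458)²(2.091×10^-3)/(0.751 m) = 7.340×10^-4 H.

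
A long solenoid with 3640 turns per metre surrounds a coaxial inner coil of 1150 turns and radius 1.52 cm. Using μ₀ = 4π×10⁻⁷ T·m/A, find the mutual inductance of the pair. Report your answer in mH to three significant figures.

The outer solenoid produces a uniform field B₁ = μ₀n₁I₁ across the inner coil,
so the flux linkage is N₂Φ = N₂B₁A₂ = μ₀n₁N₂A₂·I₁, giving M = μ₀n₁N₂A₂.
A₂ = πr² = π(1.520×10^-2 m)² = 7.258×10^-4 m².
M = (4π×10⁻⁷)(3640)(1150)(7.258×10^-4) = 3.818×10^-3 H.

M ≈ 3.82 mH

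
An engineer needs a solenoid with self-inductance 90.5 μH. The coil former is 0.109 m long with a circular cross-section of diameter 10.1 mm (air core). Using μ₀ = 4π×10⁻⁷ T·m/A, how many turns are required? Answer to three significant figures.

N ≈ 313 turns

A = π(d/2)² = π(5.050×10^-3 m)² = 8.012×10^-5 m².
From L = μ₀N²A/ℓ, N = √(Lℓ / (μ₀A)).
N = √[(9.050×10^-5)(0.109) / ((4π×10⁻⁷)×8.012×10^-5)] = √(9.798×10^4) ≈ 313.0.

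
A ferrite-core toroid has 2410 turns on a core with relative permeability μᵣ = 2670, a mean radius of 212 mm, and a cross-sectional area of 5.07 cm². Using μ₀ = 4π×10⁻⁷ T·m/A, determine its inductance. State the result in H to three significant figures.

For a thin toroid, L = μ₀μᵣN²A/(2πR).
L = (4π×10⁻⁷)(2670)(2410)²(5.070×10^-4) / (2π×0.212 m) = 7.417 H.

L ≈ 7.42 H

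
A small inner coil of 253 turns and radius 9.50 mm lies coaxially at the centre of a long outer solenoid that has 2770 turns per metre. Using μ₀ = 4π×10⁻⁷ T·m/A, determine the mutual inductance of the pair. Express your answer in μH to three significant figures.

M ≈ 250 μH

The outer solenoid produces a uniform field B₁ = μ₀n₁I₁ across the inner coil,
so the flux linkage is N₂Φ = N₂B₁A₂ = μ₀n₁N₂A₂·I₁, giving M = μ₀n₁N₂A₂.
A₂ = πr² = π(9.500×10^-3 m)² = 2.835×10^-4 m².
M = (4π×10⁻⁷)(2770)(253)(2.835×10^-4) = 2.497×10^-4 H.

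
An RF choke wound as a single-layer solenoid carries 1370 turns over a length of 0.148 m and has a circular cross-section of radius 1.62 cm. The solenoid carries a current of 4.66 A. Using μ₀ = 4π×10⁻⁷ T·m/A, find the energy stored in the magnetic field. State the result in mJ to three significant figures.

A = πr² = π(1.620×10^-2 m)² = 8.2448×10^-4 m².
L = μ₀N²A/ℓ = (4π×10⁻⁷)(1370)²(8.2448×10^-4)/(0.148) = 1.314×10^-2 H.
U = ½LI² = ½(1.314×10^-2)(4.66)² = 0.1427 J.

U ≈ 143 mJ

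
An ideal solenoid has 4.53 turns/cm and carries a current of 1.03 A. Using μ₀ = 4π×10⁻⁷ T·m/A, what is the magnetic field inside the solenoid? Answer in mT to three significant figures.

Inside a long solenoid, B = μ₀nI.
B = (4π×10⁻⁷)(453 m⁻¹)(1.03 A) = 5.863×10^-4 T.

B ≈ 0.586 mT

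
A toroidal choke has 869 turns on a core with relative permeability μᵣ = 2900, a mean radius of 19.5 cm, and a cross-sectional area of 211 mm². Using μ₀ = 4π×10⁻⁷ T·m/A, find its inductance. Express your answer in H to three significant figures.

L ≈ 0.474 H

For a thin toroid, L = μ₀μᵣN²A/(2πR).
L = (4π×10⁻⁷)(2900)(869)²(2.110×10^-4) / (2π×0.195 m) = 0.4739 H.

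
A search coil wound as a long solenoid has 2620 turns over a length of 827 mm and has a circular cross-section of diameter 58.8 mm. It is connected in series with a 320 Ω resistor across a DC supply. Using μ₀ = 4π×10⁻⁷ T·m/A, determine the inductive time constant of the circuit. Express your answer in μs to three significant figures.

τ ≈ 88.5 μs

A = π(d/2)² = π(2.940×10^-2 m)² = 2.715×10^-3 m².
L = μ₀N²A/ℓ = (4π×10⁻⁷)(2620)²(2.715×10^-3)/(0.827) = 2.832×10^-2 H.
τ = L/R = (2.832×10^-2)/(320) = 8.851×10^-5 s.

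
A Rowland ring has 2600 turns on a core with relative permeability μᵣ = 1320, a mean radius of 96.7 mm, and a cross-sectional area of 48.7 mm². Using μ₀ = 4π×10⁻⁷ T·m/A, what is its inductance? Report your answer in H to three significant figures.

For a thin toroid, L = μ₀μᵣN²A/(2πR).
L = (4π×10⁻⁷)(1320)(2600)²(4.870×10^-5) / (2π×9.670×10^-2 m) = 0.8988 H.

L ≈ 0.899 H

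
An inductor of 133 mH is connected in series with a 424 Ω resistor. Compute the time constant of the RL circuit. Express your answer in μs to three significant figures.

τ ≈ 314 μs

τ = L/R = (0.133 H)/(424 Ω) = 3.137×10^-4 s.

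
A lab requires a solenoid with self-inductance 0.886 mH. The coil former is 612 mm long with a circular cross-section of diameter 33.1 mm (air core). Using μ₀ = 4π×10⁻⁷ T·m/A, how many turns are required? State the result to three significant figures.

A = π(d/2)² = π(1.655×10^-2 m)² = 8.6049×10^-4 m².
From L = μ₀N²A/ℓ, N = √(Lℓ / (μ₀A)).
N = √[(8.860×10^-4)(0.612) / ((4π×10⁻⁷)×8.6049×10^-4)] = √(5.0145×10^5) ≈ 708.1.

N ≈ 708 turns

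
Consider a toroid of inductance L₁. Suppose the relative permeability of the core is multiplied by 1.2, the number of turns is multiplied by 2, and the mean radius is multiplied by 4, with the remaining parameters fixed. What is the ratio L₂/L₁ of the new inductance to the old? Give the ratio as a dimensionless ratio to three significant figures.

L₂/L₁ = 1.20

For a toroid, L ∝ μᵣN²A/R.
L₂/L₁ = (1.2) × (2)^2 × (4)^-1 = 1.20.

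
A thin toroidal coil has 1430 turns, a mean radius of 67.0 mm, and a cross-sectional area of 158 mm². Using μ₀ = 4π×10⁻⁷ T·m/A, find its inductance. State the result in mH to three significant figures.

L ≈ 0.964 mH

For a thin toroid, L = μ₀N²A/(2πR).
L = (4π×10⁻⁷)(1430)²(1.580×10^-4) / (2π×6.700×10^-2 m) = 9.6446×10^-4 H.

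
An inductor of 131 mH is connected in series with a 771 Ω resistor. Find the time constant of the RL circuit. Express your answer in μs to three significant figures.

τ = L/R = (0.131 H)/(771 Ω) = 1.699×10^-4 s.

τ ≈ 170 μs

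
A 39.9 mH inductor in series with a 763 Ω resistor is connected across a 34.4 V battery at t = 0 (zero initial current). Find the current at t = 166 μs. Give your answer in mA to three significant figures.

τ = L/R = 3.990×10^-2/763 = 5.229×10^-5 s; final current I_∞ = ε/R = 34.4/763 = 4.509×10^-2 A.
I(t) = I_∞(1 − e^(−t/τ)) with t/τ = 3.174.
I = (4.509×10^-2)(1 − e^(−3.174)) = 4.320×10^-2 A.

I ≈ 43.2 mA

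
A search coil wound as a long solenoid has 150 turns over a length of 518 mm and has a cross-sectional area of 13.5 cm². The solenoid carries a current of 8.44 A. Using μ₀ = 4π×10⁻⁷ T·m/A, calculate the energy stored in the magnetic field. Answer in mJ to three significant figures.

U ≈ 2.62 mJ

A = 13.5 cm² = 1.350×10^-3 m².
L = μ₀N²A/ℓ = (4π×10⁻⁷)(150)²(1.350×10^-3)/(0.518) = 7.369×10^-5 H.
U = ½LI² = ½(7.369×10^-5)(8.44)² = 2.6245×10^-3 J.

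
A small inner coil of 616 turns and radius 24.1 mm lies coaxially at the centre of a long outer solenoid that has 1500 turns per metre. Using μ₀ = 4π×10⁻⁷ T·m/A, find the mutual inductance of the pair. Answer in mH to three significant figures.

The outer solenoid produces a uniform field B₁ = μ₀n₁I₁ across the inner coil,
so the flux linkage is N₂Φ = N₂B₁A₂ = μ₀n₁N₂A₂·I₁, giving M = μ₀n₁N₂A₂.
A₂ = πr² = π(2.410×10^-2 m)² = 1.8247×10^-3 m².
M = (4π×10⁻⁷)(1500)(616)(1.8247×10^-3) = 2.119×10^-3 H.

M ≈ 2.12 mH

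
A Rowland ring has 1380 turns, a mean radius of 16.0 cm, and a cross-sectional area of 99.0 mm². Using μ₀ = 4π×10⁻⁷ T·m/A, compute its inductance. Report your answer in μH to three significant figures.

L ≈ 236 μH

For a thin toroid, L = μ₀N²A/(2πR).
L = (4π×10⁻⁷)(1380)²(9.900×10^-5) / (2π×0.16 m) = 2.357×10^-4 H.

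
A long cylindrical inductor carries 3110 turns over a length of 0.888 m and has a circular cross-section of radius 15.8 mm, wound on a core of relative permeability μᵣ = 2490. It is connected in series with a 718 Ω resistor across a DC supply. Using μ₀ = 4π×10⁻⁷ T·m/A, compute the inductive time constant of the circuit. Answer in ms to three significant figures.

A = πr² = π(1.580×10^-2 m)² = 7.843×10^-4 m².
L = μ₀μᵣN²A/ℓ = (4π×10⁻⁷)(2490)(3110)²(7.843×10^-4)/(0.888) = 26.73 H.
τ = L/R = (26.73)/(718) = 3.723×10^-2 s.

τ ≈ 37.2 ms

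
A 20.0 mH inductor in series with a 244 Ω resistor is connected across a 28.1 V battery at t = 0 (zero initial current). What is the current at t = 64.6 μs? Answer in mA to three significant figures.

τ = L/R = 2.000×10^-2/244 = 8.197×10^-5 s; final current I_∞ = ε/R = 28.1/244 = 0.1152 A.
I(t) = I_∞(1 − e^(−t/τ)) with t/τ = 0.788.
I = (0.1152)(1 − e^(−0.788)) = 6.280×10^-2 A.

I ≈ 62.8 mA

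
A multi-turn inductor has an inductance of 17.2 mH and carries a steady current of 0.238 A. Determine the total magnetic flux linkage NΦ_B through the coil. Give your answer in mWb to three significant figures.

NΦ_B ≈ 4.09 mWb

From L = NΦ_B/I, the flux linkage is NΦ_B = LI.
NΦ_B = (1.720×10^-2 H)(0.238 A) = 4.094×10^-3 Wb.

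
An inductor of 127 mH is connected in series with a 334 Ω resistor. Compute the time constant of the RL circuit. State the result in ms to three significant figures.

τ ≈ 0.380 ms

τ = L/R = (0.127 H)/(334 Ω) = 3.802×10^-4 s.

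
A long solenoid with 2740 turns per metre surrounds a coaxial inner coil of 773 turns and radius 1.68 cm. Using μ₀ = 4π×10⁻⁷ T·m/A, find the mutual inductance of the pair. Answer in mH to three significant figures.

The outer solenoid produces a uniform field B₁ = μ₀n₁I₁ across the inner coil,
so the flux linkage is N₂Φ = N₂B₁A₂ = μ₀n₁N₂A₂·I₁, giving M = μ₀n₁N₂A₂.
A₂ = πr² = π(1.680×10^-2 m)² = 8.867×10^-4 m².
M = (4π×10⁻⁷)(2740)(773)(8.867×10^-4) = 2.360×10^-3 H.

M ≈ 2.36 mH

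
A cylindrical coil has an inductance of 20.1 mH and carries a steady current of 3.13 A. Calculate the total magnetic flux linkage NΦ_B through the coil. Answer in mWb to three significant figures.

NΦ_B ≈ 62.9 mWb

From L = NΦ_B/I, the flux linkage is NΦ_B = LI.
NΦ_B = (2.010×10^-2 H)(3.13 A) = 6.291×10^-2 Wb.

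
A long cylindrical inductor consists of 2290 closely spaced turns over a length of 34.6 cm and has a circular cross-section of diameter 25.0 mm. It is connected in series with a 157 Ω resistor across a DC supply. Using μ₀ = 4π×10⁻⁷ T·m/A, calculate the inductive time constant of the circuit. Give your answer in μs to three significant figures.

A = π(d/2)² = π(1.250×10^-2 m)² = 4.909×10^-4 m².
L = μ₀N²A/ℓ = (4π×10⁻⁷)(2290)²(4.909×10^-4)/(0.346) = 9.349×10^-3 H.
τ = L/R = (9.349×10^-3)/(157) = 5.9549×10^-5 s.

τ ≈ 59.5 μs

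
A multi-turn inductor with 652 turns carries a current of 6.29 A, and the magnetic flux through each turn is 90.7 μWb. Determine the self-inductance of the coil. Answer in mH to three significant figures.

Self-inductance is defined by L = NΦ_B/I (flux linkage over current).
L = (652)(9.070×10^-5 Wb)/(6.29 A) = 9.402×10^-3 H.

L ≈ 9.40 mH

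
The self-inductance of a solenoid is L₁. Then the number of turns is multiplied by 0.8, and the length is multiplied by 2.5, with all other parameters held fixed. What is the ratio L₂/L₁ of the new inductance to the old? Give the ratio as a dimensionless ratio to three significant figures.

For a solenoid, L ∝ μᵣN²A/ℓ.
L₂/L₁ = (0.8)^2 × (2.5)^-1 = 0.256.

L₂/L₁ = 0.256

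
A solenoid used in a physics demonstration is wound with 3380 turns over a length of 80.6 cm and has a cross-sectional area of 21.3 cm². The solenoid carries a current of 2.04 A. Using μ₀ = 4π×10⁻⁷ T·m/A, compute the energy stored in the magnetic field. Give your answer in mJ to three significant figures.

U ≈ 78.9 mJ

A = 21.3 cm² = 2.130×10^-3 m².
L = μ₀N²A/ℓ = (4π×10⁻⁷)(3380)²(2.130×10^-3)/(0.806) = 3.794×10^-2 H.
U = ½LI² = ½(3.794×10^-2)(2.04)² = 7.894×10^-2 J.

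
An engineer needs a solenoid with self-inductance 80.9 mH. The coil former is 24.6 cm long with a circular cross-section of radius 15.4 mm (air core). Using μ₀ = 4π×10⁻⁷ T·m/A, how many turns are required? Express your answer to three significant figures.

A = πr² = π(1.540×10^-2 m)² = 7.451×10^-4 m².
From L = μ₀N²A/ℓ, N = √(Lℓ / (μ₀A)).
N = √[(8.090×10^-2)(0.246) / ((4π×10⁻⁷)×7.451×10^-4)] = √(2.126×10^7) ≈ 4610.4.

N ≈ 4610 turns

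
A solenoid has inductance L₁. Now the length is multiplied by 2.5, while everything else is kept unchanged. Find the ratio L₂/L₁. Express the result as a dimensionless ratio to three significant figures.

L₂/L₁ = 0.400

For a solenoid, L ∝ μᵣN²A/ℓ.
L₂/L₁ = (2.5)^-1 = 0.400.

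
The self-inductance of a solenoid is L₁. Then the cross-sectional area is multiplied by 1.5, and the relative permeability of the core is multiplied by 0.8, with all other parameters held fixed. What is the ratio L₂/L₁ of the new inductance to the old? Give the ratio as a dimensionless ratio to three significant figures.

For a solenoid, L ∝ μᵣN²A/ℓ.
L₂/L₁ = (1.5) × (0.8) = 1.20.

L₂/L₁ = 1.20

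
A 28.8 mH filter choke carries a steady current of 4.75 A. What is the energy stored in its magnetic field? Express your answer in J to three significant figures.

U ≈ 0.325 J

Stored magnetic energy: U = ½LI².
U = ½(2.880×10^-2 H)(4.75 A)² = 0.3249 J.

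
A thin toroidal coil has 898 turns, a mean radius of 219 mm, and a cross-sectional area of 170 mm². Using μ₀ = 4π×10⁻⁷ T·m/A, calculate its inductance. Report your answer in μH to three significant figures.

L ≈ 125 μH

For a thin toroid, L = μ₀N²A/(2πR).
L = (4π×10⁻⁷)(898)²(1.700×10^-4) / (2π×0.219 m) = 1.252×10^-4 H.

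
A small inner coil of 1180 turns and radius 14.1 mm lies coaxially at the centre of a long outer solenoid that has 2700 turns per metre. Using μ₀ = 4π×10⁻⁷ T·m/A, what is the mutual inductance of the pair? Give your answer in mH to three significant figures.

The outer solenoid produces a uniform field B₁ = μ₀n₁I₁ across the inner coil,
so the flux linkage is N₂Φ = N₂B₁A₂ = μ₀n₁N₂A₂·I₁, giving M = μ₀n₁N₂A₂.
A₂ = πr² = π(1.410×10^-2 m)² = 6.246×10^-4 m².
M = (4π×10⁻⁷)(2700)(1180)(6.246×10^-4) = 2.501×10^-3 H.

M ≈ 2.50 mH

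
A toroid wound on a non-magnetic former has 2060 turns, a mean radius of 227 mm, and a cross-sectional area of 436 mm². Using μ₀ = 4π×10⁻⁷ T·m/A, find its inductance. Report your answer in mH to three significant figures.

For a thin toroid, L = μ₀N²A/(2πR).
L = (4π×10⁻⁷)(2060)²(4.360×10^-4) / (2π×0.227 m) = 1.630×10^-3 H.

L ≈ 1.63 mH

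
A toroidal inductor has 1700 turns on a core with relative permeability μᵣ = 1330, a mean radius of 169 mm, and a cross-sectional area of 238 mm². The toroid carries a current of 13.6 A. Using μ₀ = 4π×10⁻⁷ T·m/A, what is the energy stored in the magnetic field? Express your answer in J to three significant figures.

L = μ₀μᵣN²A/(2πR) = (4π×10⁻⁷)(1330)(1700)²(2.380×10^-4)/(2π×0.169) = 1.083 H.
U = ½LI² = ½(1.083)(13.6)² = 100.1 J.

U ≈ 100 J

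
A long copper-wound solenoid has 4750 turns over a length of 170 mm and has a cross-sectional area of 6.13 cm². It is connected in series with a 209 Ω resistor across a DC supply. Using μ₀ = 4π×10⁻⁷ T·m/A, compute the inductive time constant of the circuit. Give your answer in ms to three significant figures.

A = 6.13 cm² = 6.130×10^-4 m².
L = μ₀N²A/ℓ = (4π×10⁻⁷)(4750)²(6.130×10^-4)/(0.17) = 0.1022 H.
τ = L/R = (0.1022)/(209) = 4.892×10^-4 s.

τ ≈ 0.489 ms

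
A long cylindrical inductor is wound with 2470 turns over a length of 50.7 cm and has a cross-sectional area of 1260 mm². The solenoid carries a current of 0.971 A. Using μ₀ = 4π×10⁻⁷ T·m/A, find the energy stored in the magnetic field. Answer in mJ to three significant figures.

A = 1260 mm² = 1.260×10^-3 m².
L = μ₀N²A/ℓ = (4π×10⁻⁷)(2470)²(1.260×10^-3)/(0.507) = 1.905×10^-2 H.
U = ½LI² = ½(1.905×10^-2)(0.971)² = 8.982×10^-3 J.

U ≈ 8.98 mJ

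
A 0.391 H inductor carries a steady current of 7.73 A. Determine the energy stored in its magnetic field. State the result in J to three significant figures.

Stored magnetic energy: U = ½LI².
U = ½(0.391 H)(7.73 A)² = 11.68 J.

U ≈ 11.7 J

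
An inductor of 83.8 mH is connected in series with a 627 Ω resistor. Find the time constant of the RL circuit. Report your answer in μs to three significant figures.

τ ≈ 134 μs

τ = L/R = (8.380×10^-2 H)/(627 Ω) = 1.337×10^-4 s.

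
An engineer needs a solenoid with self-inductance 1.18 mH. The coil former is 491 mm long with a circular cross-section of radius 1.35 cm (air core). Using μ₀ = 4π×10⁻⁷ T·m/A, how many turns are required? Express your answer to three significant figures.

N ≈ 897 turns

A = πr² = π(1.350×10^-2 m)² = 5.726×10^-4 m².
From L = μ₀N²A/ℓ, N = √(Lℓ / (μ₀A)).
N = √[(1.180×10^-3)(0.491) / ((4π×10⁻⁷)×5.726×10^-4)] = √(8.053×10^5) ≈ 897.4.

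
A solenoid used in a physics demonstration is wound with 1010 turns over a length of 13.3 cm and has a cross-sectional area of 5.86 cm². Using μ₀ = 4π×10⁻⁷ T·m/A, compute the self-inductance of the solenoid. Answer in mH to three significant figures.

A = 5.86 cm² = 5.860×10^-4 m².
For a long solenoid, L = μ₀N²A/ℓ.
L = (4π×10⁻⁷)(1010)²(5.860×10^-4)/(0.133 m) = 5.648×10^-3 H.

L ≈ 5.65 mH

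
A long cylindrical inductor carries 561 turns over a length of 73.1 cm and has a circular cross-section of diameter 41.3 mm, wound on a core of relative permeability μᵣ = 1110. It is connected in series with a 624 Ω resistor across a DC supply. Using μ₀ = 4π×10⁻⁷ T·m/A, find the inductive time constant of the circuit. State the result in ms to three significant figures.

τ ≈ 1.29 ms

A = π(d/2)² = π(2.065×10^-2 m)² = 1.340×10^-3 m².
L = μ₀μᵣN²A/ℓ = (4π×10⁻⁷)(1110)(561)²(1.340×10^-3)/(0.731) = 0.8045 H.
τ = L/R = (0.8045)/(624) = 1.289×10^-3 s.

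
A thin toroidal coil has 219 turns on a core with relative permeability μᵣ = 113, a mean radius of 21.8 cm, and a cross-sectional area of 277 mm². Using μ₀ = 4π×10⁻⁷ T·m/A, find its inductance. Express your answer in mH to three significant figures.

L ≈ 1.38 mH

For a thin toroid, L = μ₀μᵣN²A/(2πR).
L = (4π×10⁻⁷)(113)(219)²(2.770×10^-4) / (2π×0.218 m) = 1.377×10^-3 H.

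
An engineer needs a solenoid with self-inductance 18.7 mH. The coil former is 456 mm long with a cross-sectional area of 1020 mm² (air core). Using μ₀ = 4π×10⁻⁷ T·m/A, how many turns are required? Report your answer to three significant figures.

A = 1020 mm² = 1.020×10^-3 m².
From L = μ₀N²A/ℓ, N = √(Lℓ / (μ₀A)).
N = √[(1.870×10^-2)(0.456) / ((4π×10⁻⁷)×1.020×10^-3)] = √(6.653×10^6) ≈ 2579.3.

N ≈ 2580 turns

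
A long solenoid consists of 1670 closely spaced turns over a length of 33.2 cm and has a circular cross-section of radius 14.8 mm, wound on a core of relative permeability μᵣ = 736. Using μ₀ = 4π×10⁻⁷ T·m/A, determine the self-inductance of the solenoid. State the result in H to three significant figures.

L ≈ 5.35 H

A = πr² = π(1.480×10^-2 m)² = 6.881×10^-4 m².
For a long solenoid, L = μ₀μᵣN²A/ℓ.
L = (4π×10⁻⁷)(736)(1670)²(6.881×10^-4)/(0.332 m) = 5.346 H.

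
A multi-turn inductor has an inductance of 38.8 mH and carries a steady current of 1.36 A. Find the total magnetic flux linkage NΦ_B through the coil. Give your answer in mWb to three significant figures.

From L = NΦ_B/I, the flux linkage is NΦ_B = LI.
NΦ_B = (3.880×10^-2 H)(1.36 A) = 5.277×10^-2 Wb.

NΦ_B ≈ 52.8 mWb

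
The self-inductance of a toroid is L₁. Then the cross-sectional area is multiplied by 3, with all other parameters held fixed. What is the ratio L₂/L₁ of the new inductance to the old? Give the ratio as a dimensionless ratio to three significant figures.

For a toroid, L ∝ μᵣN²A/R.
L₂/L₁ = (3) = 3.00.

L₂/L₁ = 3.00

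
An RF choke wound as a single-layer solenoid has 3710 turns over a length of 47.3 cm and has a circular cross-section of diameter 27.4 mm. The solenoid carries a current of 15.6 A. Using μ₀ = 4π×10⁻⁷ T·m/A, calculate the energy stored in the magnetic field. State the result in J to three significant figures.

A = π(d/2)² = π(1.370×10^-2 m)² = 5.896×10^-4 m².
L = μ₀N²A/ℓ = (4π×10⁻⁷)(3710)²(5.896×10^-4)/(0.473) = 2.156×10^-2 H.
U = ½LI² = ½(2.156×10^-2)(15.6)² = 2.624 J.

U ≈ 2.62 J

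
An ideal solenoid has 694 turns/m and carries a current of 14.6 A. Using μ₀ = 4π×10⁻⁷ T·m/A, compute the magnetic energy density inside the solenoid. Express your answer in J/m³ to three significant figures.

u ≈ 64.5 J/m³

B = μ₀nI = (4π×10⁻⁷)(694)(14.6) = 1.273×10^-2 T.
u = B²/(2μ₀) = (1.273×10^-2)²/(2×4π×10⁻⁷) = 64.51 J/m³.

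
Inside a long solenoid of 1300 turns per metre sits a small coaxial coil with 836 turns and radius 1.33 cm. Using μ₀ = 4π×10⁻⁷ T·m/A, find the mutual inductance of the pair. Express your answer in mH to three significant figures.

M ≈ 0.759 mH

The outer solenoid produces a uniform field B₁ = μ₀n₁I₁ across the inner coil,
so the flux linkage is N₂Φ = N₂B₁A₂ = μ₀n₁N₂A₂·I₁, giving M = μ₀n₁N₂A₂.
A₂ = πr² = π(1.330×10^-2 m)² = 5.557×10^-4 m².
M = (4π×10⁻⁷)(1300)(836)(5.557×10^-4) = 7.589×10^-4 H.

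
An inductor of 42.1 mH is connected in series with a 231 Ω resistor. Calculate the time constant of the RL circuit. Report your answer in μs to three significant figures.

τ = L/R = (4.210×10^-2 H)/(231 Ω) = 1.823×10^-4 s.

τ ≈ 182 μs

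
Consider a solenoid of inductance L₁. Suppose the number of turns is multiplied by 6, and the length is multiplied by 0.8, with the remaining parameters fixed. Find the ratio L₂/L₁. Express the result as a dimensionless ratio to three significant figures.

For a solenoid, L ∝ μᵣN²A/ℓ.
L₂/L₁ = (6)^2 × (0.8)^-1 = 45.0.

L₂/L₁ = 45.0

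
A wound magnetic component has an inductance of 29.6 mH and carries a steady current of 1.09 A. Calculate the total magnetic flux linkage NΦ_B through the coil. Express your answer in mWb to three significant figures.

From L = NΦ_B/I, the flux linkage is NΦ_B = LI.
NΦ_B = (2.960×10^-2 H)(1.09 A) = 3.226×10^-2 Wb.

NΦ_B ≈ 32.3 mWb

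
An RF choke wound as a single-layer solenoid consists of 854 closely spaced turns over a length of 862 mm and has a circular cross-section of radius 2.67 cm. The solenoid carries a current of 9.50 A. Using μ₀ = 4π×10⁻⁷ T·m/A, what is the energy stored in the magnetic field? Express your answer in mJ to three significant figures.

U ≈ 107 mJ

A = πr² = π(2.670×10^-2 m)² = 2.240×10^-3 m².
L = μ₀N²A/ℓ = (4π×10⁻⁷)(854)²(2.240×10^-3)/(0.862) = 2.381×10^-3 H.
U = ½LI² = ½(2.381×10^-3)(9.50)² = 0.10745 J.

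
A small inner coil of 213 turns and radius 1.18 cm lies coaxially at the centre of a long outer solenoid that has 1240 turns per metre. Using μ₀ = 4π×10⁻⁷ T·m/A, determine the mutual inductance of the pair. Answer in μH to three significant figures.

M ≈ 145 μH

The outer solenoid produces a uniform field B₁ = μ₀n₁I₁ across the inner coil,
so the flux linkage is N₂Φ = N₂B₁A₂ = μ₀n₁N₂A₂·I₁, giving M = μ₀n₁N₂A₂.
A₂ = πr² = π(1.180×10^-2 m)² = 4.374×10^-4 m².
M = (4π×10⁻⁷)(1240)(213)(4.374×10^-4) = 1.452×10^-4 H.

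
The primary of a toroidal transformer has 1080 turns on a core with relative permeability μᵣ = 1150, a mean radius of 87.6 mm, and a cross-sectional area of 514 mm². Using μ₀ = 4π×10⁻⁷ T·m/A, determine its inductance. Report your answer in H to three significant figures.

For a thin toroid, L = μ₀μᵣN²A/(2πR).
L = (4π×10⁻⁷)(1150)(1080)²(5.140×10^-4) / (2π×8.760×10^-2 m) = 1.574 H.

L ≈ 1.57 H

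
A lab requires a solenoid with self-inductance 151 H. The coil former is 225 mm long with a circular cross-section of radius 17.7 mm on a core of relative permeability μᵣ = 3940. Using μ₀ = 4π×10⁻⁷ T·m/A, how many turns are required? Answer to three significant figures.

N ≈ 2640 turns

A = πr² = π(1.770×10^-2 m)² = 9.842×10^-4 m².
From L = μ₀μᵣN²A/ℓ, N = √(Lℓ / (μ₀μᵣA)).
N = √[(151)(0.225) / ((4π×10⁻⁷)(3940)×9.842×10^-4)] = √(6.972×10^6) ≈ 2640.5.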